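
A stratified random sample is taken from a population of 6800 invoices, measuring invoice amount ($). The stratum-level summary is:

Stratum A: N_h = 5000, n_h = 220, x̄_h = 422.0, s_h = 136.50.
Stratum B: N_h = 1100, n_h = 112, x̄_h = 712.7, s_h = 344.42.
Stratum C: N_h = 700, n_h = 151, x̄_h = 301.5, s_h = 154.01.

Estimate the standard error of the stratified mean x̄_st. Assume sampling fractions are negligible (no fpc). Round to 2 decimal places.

SE(x̄_st) ≈ 8.67

V̂(x̄_st) = Σ W_h² s_h²/n_h, with W_h = N_h/N and N = 6800:
  stratum A: (5000/6800)²·136.50²/220 = 45.7894
  stratum B: (1100/6800)²·344.42²/112 = 27.7157
  stratum C: (700/6800)²·154.01²/151 = 1.66456
V̂(x̄_st) = 75.1697
SE(x̄_st) = √75.1697 = 8.67004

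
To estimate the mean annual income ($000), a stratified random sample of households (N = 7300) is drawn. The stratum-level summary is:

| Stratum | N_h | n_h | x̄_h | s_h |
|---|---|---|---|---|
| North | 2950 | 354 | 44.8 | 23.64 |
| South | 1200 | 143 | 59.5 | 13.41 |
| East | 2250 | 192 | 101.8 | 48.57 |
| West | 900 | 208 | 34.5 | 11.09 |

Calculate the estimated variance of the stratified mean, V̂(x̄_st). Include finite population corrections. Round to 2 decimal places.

V̂(x̄_st) ≈ 1.33

V̂(x̄_st) = Σ W_h² (1 − n_h/N_h) s_h²/n_h, with W_h = N_h/N and N = 7300:
  stratum North: (2950/7300)²·(1 − 354/2950)·23.64²/354 = 0.226868
  stratum South: (1200/7300)²·(1 − 143/1200)·13.41²/143 = 0.0299317
  stratum East: (2250/7300)²·(1 − 192/2250)·48.57²/192 = 1.06762
  stratum West: (900/7300)²·(1 − 208/900)·11.09²/208 = 0.00691039
V̂(x̄_st) = 1.33133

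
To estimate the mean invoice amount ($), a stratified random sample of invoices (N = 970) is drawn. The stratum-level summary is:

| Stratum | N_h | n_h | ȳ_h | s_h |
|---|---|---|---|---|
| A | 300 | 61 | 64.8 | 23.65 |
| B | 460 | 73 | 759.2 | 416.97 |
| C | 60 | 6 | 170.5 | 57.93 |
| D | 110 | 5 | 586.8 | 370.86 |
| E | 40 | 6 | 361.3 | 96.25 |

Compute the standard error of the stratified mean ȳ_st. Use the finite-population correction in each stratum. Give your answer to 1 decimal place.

SE(ȳ_st) ≈ 28.2

V̂(ȳ_st) = Σ W_h² (1 − n_h/N_h) s_h²/n_h, with W_h = N_h/N and N = 970:
  stratum A: (300/970)²·(1 − 61/300)·23.65²/61 = 0.698728
  stratum B: (460/970)²·(1 − 73/460)·416.97²/73 = 450.622
  stratum C: (60/970)²·(1 − 6/60)·57.93²/6 = 1.926
  stratum D: (110/970)²·(1 − 5/110)·370.86²/5 = 337.667
  stratum E: (40/970)²·(1 − 6/40)·96.25²/6 = 2.23175
V̂(ȳ_st) = 793.145
SE(ȳ_st) = √793.145 = 28.1628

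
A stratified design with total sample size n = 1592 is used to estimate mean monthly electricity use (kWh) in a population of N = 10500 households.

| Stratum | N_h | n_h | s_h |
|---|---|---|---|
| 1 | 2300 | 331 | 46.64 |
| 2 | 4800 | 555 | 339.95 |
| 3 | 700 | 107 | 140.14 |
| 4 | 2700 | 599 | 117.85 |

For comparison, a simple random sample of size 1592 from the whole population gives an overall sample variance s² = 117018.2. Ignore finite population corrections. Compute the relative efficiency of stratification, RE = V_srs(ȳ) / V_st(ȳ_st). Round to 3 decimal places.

RE ≈ 1.592

V̂(ȳ_st) = Σ W_h² s_h²/n_h, with W_h = N_h/N and N = 10500:
  stratum 1: (2300/10500)²·46.64²/331 = 0.315331
  stratum 2: (4800/10500)²·339.95²/555 = 43.5152
  stratum 3: (700/10500)²·140.14²/107 = 0.815752
  stratum 4: (2700/10500)²·117.85²/599 = 1.53314
V_st = 46.1794
V_srs = s²/n = 117018.2/1592 = 73.5039
Relative efficiency = V_srs / V_st = 73.5039/46.1794 = 1.5917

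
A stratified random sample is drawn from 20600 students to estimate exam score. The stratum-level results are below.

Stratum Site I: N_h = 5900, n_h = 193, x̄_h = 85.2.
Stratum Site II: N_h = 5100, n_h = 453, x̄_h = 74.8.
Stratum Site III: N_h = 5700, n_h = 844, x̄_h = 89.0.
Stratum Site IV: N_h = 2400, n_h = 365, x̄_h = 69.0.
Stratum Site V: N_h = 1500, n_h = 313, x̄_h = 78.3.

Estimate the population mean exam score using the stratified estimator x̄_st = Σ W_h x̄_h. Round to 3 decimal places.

N = Σ N_h = 20600. Stratum weights W_h = N_h/N.
x̄_st = (5900·85.2 + 5100·74.8 + 5700·89.0 + 2400·69.0 + 1500·78.3) / 20600 = 81.28689

x̄_st ≈ 81.287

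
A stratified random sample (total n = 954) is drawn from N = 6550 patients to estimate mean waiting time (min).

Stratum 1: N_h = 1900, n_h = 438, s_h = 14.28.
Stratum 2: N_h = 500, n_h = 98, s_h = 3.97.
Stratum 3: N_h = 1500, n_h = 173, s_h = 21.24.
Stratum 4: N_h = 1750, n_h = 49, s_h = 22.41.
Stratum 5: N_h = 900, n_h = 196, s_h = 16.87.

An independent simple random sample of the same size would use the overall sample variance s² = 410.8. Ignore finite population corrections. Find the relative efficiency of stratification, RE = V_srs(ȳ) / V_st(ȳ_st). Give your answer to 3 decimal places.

RE ≈ 0.460

V̂(ȳ_st) = Σ W_h² s_h²/n_h, with W_h = N_h/N and N = 6550:
  stratum 1: (1900/6550)²·14.28²/438 = 0.0391748
  stratum 2: (500/6550)²·3.97²/98 = 0.000937157
  stratum 3: (1500/6550)²·21.24²/173 = 0.136761
  stratum 4: (1750/6550)²·22.41²/49 = 0.731613
  stratum 5: (900/6550)²·16.87²/196 = 0.0274143
V_st = 0.9359
V_srs = s²/n = 410.8/954 = 0.430608
Relative efficiency = V_srs / V_st = 0.430608/0.9359 = 0.4601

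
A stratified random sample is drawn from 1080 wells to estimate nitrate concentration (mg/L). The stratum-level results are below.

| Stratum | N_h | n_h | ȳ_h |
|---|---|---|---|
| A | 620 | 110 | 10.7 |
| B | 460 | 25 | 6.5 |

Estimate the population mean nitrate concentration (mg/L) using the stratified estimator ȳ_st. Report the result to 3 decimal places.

N = Σ N_h = 1080. Stratum weights W_h = N_h/N.
ȳ_st = (620·10.7 + 460·6.5) / 1080 = 8.91111

ȳ_st ≈ 8.911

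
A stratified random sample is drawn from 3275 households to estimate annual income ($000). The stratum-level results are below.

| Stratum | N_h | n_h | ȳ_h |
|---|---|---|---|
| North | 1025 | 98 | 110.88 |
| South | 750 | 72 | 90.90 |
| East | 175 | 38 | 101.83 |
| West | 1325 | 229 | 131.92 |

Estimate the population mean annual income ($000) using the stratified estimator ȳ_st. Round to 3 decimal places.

ȳ_st ≈ 114.333

N = Σ N_h = 3275. Stratum weights W_h = N_h/N.
ȳ_st = (1025·110.88 + 750·90.90 + 175·101.83 + 1325·131.92) / 3275 = 114.33321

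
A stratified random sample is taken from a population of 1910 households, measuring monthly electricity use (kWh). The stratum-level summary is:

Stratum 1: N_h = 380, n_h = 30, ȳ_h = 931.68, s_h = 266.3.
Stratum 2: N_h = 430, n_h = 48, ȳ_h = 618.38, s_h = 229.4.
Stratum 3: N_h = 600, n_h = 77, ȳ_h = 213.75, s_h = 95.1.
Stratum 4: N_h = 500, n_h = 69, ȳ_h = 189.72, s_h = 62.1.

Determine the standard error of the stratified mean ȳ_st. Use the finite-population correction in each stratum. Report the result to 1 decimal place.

V̂(ȳ_st) = Σ W_h² (1 − n_h/N_h) s_h²/n_h, with W_h = N_h/N and N = 1910:
  stratum 1: (380/1910)²·(1 − 30/380)·266.3²/30 = 86.1799
  stratum 2: (430/1910)²·(1 − 48/430)·229.4²/48 = 49.364
  stratum 3: (600/1910)²·(1 − 77/600)·95.1²/77 = 10.1031
  stratum 4: (500/1910)²·(1 − 69/500)·62.1²/69 = 3.30153
V̂(ȳ_st) = 148.949
SE(ȳ_st) = √148.949 = 12.2045

SE(ȳ_st) ≈ 12.2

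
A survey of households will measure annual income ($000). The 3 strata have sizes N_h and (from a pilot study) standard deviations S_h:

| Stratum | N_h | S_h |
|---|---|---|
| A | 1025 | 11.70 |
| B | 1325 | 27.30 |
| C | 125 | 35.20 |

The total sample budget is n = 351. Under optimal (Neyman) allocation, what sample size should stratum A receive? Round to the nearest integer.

Neyman allocation: n_h = n · N_h S_h / Σ N_i S_i, with n = 351.
  stratum A: N_h·S_h = 1025·11.70 = 11992.50
  stratum B: N_h·S_h = 1325·27.30 = 36172.50
  stratum C: N_h·S_h = 125·35.20 = 4400.00
Σ N_h S_h = 52565.00
n for stratum A = 351·11992.50/52565.00 = 80.079 → 80

80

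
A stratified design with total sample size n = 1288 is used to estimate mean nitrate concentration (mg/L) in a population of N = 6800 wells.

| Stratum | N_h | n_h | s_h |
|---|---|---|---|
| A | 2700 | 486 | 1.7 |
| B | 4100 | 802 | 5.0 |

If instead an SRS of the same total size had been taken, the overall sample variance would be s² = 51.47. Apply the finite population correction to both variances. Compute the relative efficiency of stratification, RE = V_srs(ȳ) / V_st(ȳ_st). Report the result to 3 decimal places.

V̂(ȳ_st) = Σ W_h² (1 − n_h/N_h) s_h²/n_h, with W_h = N_h/N and N = 6800:
  stratum A: (2700/6800)²·(1 − 486/2700)·1.7²/486 = 0.00076875
  stratum B: (4100/6800)²·(1 − 802/4100)·5.0²/802 = 0.00911554
V_st = 0.00988429
V_srs = (1 − 1288/6800)·51.47/1288 = 0.0323921
Relative efficiency = V_srs / V_st = 0.0323921/0.00988429 = 3.2771

RE ≈ 3.277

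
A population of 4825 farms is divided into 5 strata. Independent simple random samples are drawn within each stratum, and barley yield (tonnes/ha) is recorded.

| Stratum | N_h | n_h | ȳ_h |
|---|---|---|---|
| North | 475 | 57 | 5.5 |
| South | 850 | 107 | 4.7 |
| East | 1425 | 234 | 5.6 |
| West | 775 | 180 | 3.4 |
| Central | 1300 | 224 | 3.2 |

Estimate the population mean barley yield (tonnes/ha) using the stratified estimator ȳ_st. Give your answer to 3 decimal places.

ȳ_st ≈ 4.432

N = Σ N_h = 4825. Stratum weights W_h = N_h/N.
ȳ_st = (475·5.5 + 850·4.7 + 1425·5.6 + 775·3.4 + 1300·3.2) / 4825 = 4.43161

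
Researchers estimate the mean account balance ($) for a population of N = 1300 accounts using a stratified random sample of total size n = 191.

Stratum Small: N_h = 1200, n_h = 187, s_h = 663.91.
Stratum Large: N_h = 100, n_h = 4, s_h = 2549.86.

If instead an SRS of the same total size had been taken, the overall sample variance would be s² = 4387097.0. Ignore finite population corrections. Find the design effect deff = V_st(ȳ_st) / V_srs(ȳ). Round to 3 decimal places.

deff ≈ 0.506

V̂(ȳ_st) = Σ W_h² s_h²/n_h, with W_h = N_h/N and N = 1300:
  stratum Small: (1200/1300)²·663.91²/187 = 2008.41
  stratum Large: (100/1300)²·2549.86²/4 = 9618.03
V_st = 11626.4
V_srs = s²/n = 4387097.0/191 = 22969.1
deff = V_st / V_srs = 11626.4/22969.1 = 0.5062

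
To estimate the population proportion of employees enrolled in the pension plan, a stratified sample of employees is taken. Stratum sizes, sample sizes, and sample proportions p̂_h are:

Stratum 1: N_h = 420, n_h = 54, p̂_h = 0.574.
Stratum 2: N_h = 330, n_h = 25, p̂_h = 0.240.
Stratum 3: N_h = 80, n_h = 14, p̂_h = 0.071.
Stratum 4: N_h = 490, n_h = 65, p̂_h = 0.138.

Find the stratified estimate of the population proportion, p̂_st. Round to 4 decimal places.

p̂_st ≈ 0.2982

N = 1320; stratum weights W_h = N_h/N.
p̂_st = Σ W_h p̂_h = (420·0.574 + 330·0.240 + 80·0.071 + 490·0.138)/1320 = 0.29817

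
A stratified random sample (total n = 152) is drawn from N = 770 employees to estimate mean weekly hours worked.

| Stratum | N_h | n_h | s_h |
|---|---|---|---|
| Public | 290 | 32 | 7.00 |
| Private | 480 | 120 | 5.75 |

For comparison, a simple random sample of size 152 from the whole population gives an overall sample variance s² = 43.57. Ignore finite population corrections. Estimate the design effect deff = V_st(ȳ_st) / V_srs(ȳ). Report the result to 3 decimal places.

deff ≈ 1.131

V̂(ȳ_st) = Σ W_h² s_h²/n_h, with W_h = N_h/N and N = 770:
  stratum Public: (290/770)²·7.00²/32 = 0.2172
  stratum Private: (480/770)²·5.75²/120 = 0.107067
V_st = 0.324267
V_srs = s²/n = 43.57/152 = 0.286645
deff = V_st / V_srs = 0.324267/0.286645 = 1.1313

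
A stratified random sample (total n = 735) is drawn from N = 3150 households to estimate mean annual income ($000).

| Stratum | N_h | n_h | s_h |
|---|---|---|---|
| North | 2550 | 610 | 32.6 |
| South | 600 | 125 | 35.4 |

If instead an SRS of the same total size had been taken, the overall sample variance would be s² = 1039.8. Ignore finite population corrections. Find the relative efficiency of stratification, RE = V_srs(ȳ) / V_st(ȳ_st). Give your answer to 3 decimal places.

RE ≈ 0.940

V̂(ȳ_st) = Σ W_h² s_h²/n_h, with W_h = N_h/N and N = 3150:
  stratum North: (2550/3150)²·32.6²/610 = 1.14173
  stratum South: (600/3150)²·35.4²/125 = 0.363729
V_st = 1.50546
V_srs = s²/n = 1039.8/735 = 1.41469
Relative efficiency = V_srs / V_st = 1.41469/1.50546 = 0.9397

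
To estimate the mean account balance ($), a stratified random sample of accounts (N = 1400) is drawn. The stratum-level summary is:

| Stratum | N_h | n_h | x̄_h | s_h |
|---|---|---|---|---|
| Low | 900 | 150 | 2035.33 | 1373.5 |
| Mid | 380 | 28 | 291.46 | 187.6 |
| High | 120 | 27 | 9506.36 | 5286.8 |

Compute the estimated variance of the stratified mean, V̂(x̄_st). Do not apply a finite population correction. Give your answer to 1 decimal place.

V̂(x̄_st) = Σ W_h² s_h²/n_h, with W_h = N_h/N and N = 1400:
  stratum Low: (900/1400)²·1373.5²/150 = 5197.51
  stratum Mid: (380/1400)²·187.6²/28 = 92.6017
  stratum High: (120/1400)²·5286.8²/27 = 7605.51
V̂(x̄_st) = 12895.6

V̂(x̄_st) ≈ 12895.6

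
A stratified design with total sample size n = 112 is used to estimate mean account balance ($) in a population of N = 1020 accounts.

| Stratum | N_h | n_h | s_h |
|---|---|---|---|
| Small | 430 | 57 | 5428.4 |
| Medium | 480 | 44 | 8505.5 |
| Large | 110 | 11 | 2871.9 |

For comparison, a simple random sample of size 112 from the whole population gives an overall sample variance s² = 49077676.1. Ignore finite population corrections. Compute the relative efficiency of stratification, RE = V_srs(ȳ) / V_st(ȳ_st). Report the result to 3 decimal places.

RE ≈ 0.943

V̂(ȳ_st) = Σ W_h² s_h²/n_h, with W_h = N_h/N and N = 1020:
  stratum Small: (430/1020)²·5428.4²/57 = 91876.7
  stratum Medium: (480/1020)²·8505.5²/44 = 364107
  stratum Large: (110/1020)²·2871.9²/11 = 8720.29
V_st = 464704
V_srs = s²/n = 49077676.1/112 = 438194
Relative efficiency = V_srs / V_st = 438194/464704 = 0.9430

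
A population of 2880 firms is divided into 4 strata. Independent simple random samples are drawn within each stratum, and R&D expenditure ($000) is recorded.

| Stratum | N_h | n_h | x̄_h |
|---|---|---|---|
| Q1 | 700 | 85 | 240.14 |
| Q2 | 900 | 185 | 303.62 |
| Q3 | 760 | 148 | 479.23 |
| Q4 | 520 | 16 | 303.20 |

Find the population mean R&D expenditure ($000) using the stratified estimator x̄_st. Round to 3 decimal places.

N = Σ N_h = 2880. Stratum weights W_h = N_h/N.
x̄_st = (700·240.14 + 900·303.62 + 760·479.23 + 520·303.20) / 2880 = 334.45653

x̄_st ≈ 334.457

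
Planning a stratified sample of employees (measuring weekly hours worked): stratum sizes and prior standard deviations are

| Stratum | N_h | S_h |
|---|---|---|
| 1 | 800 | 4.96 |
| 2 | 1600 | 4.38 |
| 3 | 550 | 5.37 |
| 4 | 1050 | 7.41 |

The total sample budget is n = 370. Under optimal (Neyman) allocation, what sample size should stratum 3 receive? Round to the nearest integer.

Neyman allocation: n_h = n · N_h S_h / Σ N_i S_i, with n = 370.
  stratum 1: N_h·S_h = 800·4.96 = 3968.00
  stratum 2: N_h·S_h = 1600·4.38 = 7008.00
  stratum 3: N_h·S_h = 550·5.37 = 2953.50
  stratum 4: N_h·S_h = 1050·7.41 = 7780.50
Σ N_h S_h = 21710.00
n for stratum 3 = 370·2953.50/21710.00 = 50.336 → 50

50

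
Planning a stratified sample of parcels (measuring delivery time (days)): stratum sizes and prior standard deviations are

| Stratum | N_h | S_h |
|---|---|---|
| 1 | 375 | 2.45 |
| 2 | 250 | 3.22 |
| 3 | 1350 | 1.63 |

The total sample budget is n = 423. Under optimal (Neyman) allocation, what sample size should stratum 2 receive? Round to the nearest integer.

Neyman allocation: n_h = n · N_h S_h / Σ N_i S_i, with n = 423.
  stratum 1: N_h·S_h = 375·2.45 = 918.75
  stratum 2: N_h·S_h = 250·3.22 = 805.00
  stratum 3: N_h·S_h = 1350·1.63 = 2200.50
Σ N_h S_h = 3924.25
n for stratum 2 = 423·805.00/3924.25 = 86.772 → 87

87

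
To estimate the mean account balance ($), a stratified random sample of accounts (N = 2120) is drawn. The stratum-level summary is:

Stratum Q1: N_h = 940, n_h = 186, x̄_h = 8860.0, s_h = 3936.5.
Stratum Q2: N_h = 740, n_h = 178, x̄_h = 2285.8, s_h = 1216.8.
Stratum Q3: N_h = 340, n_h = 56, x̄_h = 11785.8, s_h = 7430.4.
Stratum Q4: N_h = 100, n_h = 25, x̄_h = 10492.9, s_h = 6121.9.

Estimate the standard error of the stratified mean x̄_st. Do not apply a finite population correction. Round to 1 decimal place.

SE(x̄_st) ≈ 214.7

V̂(x̄_st) = Σ W_h² s_h²/n_h, with W_h = N_h/N and N = 2120:
  stratum Q1: (940/2120)²·3936.5²/186 = 16379.2
  stratum Q2: (740/2120)²·1216.8²/178 = 1013.47
  stratum Q3: (340/2120)²·7430.4²/56 = 25358.4
  stratum Q4: (100/2120)²·6121.9²/25 = 3335.5
V̂(x̄_st) = 46086.6
SE(x̄_st) = √46086.6 = 214.678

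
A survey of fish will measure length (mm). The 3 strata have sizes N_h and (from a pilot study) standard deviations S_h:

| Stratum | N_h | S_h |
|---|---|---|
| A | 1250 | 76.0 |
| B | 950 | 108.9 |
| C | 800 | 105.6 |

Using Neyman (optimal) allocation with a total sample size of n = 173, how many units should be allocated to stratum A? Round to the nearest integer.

58

Neyman allocation: n_h = n · N_h S_h / Σ N_i S_i, with n = 173.
  stratum A: N_h·S_h = 1250·76.0 = 95000.00
  stratum B: N_h·S_h = 950·108.9 = 103455.00
  stratum C: N_h·S_h = 800·105.6 = 84480.00
Σ N_h S_h = 282935.00
n for stratum A = 173·95000.00/282935.00 = 58.088 → 58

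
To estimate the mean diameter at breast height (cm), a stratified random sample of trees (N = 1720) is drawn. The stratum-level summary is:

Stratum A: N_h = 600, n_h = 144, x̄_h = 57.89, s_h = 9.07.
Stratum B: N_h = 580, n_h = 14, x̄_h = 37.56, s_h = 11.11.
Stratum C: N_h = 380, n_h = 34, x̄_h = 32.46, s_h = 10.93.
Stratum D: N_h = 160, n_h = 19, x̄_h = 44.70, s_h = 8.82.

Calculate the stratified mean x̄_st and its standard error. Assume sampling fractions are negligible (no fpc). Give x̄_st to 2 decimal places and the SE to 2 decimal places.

x̄_st = Σ W_h x̄_h = (600·57.89 + 580·37.56 + 380·32.46 + 160·44.70)/1720 = 44.18930
V̂(x̄_st) = Σ W_h² s_h²/n_h, with W_h = N_h/N and N = 1720:
  stratum A: (600/1720)²·9.07²/144 = 0.0695181
  stratum B: (580/1720)²·11.11²/14 = 1.00253
  stratum C: (380/1720)²·10.93²/34 = 0.171503
  stratum D: (160/1720)²·8.82²/19 = 0.0354296
V̂(x̄_st) = 1.27898
SE(x̄_st) = √1.27898 = 1.13092

x̄_st ≈ 44.19, SE ≈ 1.13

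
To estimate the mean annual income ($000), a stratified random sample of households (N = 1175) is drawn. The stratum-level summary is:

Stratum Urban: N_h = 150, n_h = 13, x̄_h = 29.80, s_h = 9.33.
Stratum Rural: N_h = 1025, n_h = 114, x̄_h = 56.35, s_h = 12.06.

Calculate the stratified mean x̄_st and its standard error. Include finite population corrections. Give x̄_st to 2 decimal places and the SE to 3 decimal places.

x̄_st = Σ W_h x̄_h = (150·29.80 + 1025·56.35)/1175 = 52.96064
V̂(x̄_st) = Σ W_h² (1 − n_h/N_h) s_h²/n_h, with W_h = N_h/N and N = 1175:
  stratum Urban: (150/1175)²·(1 − 13/150)·9.33²/13 = 0.0996681
  stratum Rural: (1025/1175)²·(1 − 114/1025)·12.06²/114 = 0.862892
V̂(x̄_st) = 0.96256
SE(x̄_st) = √0.96256 = 0.981101

x̄_st ≈ 52.96, SE ≈ 0.981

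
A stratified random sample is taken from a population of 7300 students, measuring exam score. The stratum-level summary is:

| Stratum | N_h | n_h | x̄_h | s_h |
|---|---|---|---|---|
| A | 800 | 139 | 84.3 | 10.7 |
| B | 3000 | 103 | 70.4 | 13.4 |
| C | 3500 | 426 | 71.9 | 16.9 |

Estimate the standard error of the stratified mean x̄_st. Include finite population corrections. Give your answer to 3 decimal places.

SE(x̄_st) ≈ 0.654

V̂(x̄_st) = Σ W_h² (1 − n_h/N_h) s_h²/n_h, with W_h = N_h/N and N = 7300:
  stratum A: (800/7300)²·(1 − 139/800)·10.7²/139 = 0.00817332
  stratum B: (3000/7300)²·(1 − 103/3000)·13.4²/103 = 0.284313
  stratum C: (3500/7300)²·(1 − 426/3500)·16.9²/426 = 0.13536
V̂(x̄_st) = 0.427846
SE(x̄_st) = √0.427846 = 0.654099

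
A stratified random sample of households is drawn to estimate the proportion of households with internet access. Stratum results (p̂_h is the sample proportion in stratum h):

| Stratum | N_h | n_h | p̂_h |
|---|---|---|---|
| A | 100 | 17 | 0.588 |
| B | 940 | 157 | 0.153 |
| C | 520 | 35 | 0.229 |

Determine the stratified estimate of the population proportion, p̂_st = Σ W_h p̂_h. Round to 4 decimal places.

p̂_st ≈ 0.2062

N = 1560; stratum weights W_h = N_h/N.
p̂_st = Σ W_h p̂_h = (100·0.588 + 940·0.153 + 520·0.229)/1560 = 0.20622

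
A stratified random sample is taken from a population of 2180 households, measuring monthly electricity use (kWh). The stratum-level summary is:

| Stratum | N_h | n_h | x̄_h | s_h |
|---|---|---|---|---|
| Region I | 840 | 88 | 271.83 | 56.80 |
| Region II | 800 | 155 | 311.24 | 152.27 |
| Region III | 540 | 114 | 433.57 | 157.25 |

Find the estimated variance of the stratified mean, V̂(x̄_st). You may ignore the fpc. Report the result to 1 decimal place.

V̂(x̄_st) ≈ 38.9

V̂(x̄_st) = Σ W_h² s_h²/n_h, with W_h = N_h/N and N = 2180:
  stratum Region I: (840/2180)²·56.80²/88 = 5.44327
  stratum Region II: (800/2180)²·152.27²/155 = 20.1448
  stratum Region III: (540/2180)²·157.25²/114 = 13.3092
V̂(x̄_st) = 38.8973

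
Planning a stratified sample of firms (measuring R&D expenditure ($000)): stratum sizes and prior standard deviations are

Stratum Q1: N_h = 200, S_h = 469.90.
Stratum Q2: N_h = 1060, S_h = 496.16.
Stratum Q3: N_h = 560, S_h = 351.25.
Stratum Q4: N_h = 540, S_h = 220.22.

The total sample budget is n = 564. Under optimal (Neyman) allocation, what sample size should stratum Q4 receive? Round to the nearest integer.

Neyman allocation: n_h = n · N_h S_h / Σ N_i S_i, with n = 564.
  stratum Q1: N_h·S_h = 200·469.90 = 93980.00
  stratum Q2: N_h·S_h = 1060·496.16 = 525929.60
  stratum Q3: N_h·S_h = 560·351.25 = 196700.00
  stratum Q4: N_h·S_h = 540·220.22 = 118918.80
Σ N_h S_h = 935528.40
n for stratum Q4 = 564·118918.80/935528.40 = 71.692 → 72

72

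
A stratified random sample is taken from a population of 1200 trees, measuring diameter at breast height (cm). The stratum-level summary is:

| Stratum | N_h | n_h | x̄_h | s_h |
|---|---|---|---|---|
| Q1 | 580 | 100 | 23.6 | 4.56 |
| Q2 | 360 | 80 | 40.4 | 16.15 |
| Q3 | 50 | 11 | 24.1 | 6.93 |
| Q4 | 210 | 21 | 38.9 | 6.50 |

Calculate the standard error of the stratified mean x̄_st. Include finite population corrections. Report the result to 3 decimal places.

V̂(x̄_st) = Σ W_h² (1 − n_h/N_h) s_h²/n_h, with W_h = N_h/N and N = 1200:
  stratum Q1: (580/1200)²·(1 − 100/580)·4.56²/100 = 0.040201
  stratum Q2: (360/1200)²·(1 − 80/360)·16.15²/80 = 0.22822
  stratum Q3: (50/1200)²·(1 − 11/50)·6.93²/11 = 0.00591216
  stratum Q4: (210/1200)²·(1 − 21/210)·6.50²/21 = 0.0554531
V̂(x̄_st) = 0.329786
SE(x̄_st) = √0.329786 = 0.57427

SE(x̄_st) ≈ 0.574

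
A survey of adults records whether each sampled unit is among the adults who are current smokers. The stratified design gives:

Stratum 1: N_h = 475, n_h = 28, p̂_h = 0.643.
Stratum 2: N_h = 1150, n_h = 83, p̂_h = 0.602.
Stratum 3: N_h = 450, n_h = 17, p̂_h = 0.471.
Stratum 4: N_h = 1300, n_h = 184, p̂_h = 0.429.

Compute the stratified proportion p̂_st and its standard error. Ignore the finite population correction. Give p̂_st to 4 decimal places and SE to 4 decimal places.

p̂_st ≈ 0.5237, SE ≈ 0.0314

N = 3375; stratum weights W_h = N_h/N.
p̂_st = Σ W_h p̂_h = (475·0.643 + 1150·0.602 + 450·0.471 + 1300·0.429)/3375 = 0.52367
V̂(p̂_st) = Σ W_h² p̂_h(1−p̂_h)/(n_h−1):
  stratum 1: (475/3375)²·0.643·0.357/27 = 0.000168405
  stratum 2: (1150/3375)²·0.602·0.398/82 = 0.000339245
  stratum 3: (450/3375)²·0.471·0.529/16 = 0.000276843
  stratum 4: (1300/3375)²·0.429·0.571/183 = 0.000198601
V̂(p̂_st) = 0.000983095; SE = √V̂ = 0.0313543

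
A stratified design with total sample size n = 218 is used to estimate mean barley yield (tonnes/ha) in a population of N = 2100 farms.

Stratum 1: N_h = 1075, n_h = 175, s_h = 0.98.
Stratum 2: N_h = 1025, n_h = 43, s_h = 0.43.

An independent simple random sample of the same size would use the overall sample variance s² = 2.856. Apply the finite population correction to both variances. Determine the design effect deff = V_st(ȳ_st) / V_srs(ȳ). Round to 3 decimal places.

V̂(ȳ_st) = Σ W_h² (1 − n_h/N_h) s_h²/n_h, with W_h = N_h/N and N = 2100:
  stratum 1: (1075/2100)²·(1 − 175/1075)·0.98²/175 = 0.001204
  stratum 2: (1025/2100)²·(1 − 43/1025)·0.43²/43 = 0.000981443
V_st = 0.00218544
V_srs = (1 − 218/2100)·2.856/218 = 0.0117409
deff = V_st / V_srs = 0.00218544/0.0117409 = 0.1861

deff ≈ 0.186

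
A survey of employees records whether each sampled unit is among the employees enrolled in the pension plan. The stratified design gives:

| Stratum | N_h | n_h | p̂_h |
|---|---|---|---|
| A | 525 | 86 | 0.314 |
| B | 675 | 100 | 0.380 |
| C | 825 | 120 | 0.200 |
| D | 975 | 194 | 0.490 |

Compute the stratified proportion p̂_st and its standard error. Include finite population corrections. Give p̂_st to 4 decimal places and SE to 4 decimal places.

p̂_st ≈ 0.3547, SE ≈ 0.0191

N = 3000; stratum weights W_h = N_h/N.
p̂_st = Σ W_h p̂_h = (525·0.314 + 675·0.380 + 825·0.200 + 975·0.490)/3000 = 0.35470
V̂(p̂_st) = Σ W_h² (1 − n_h/N_h) p̂_h(1−p̂_h)/(n_h−1):
  stratum A: (525/3000)²·(1 − 86/525)·0.314·0.686/85 = 6.48957e-05
  stratum B: (675/3000)²·(1 − 100/675)·0.380·0.620/99 = 0.000102629
  stratum C: (825/3000)²·(1 − 120/825)·0.200·0.800/119 = 8.68908e-05
  stratum D: (975/3000)²·(1 − 194/975)·0.490·0.510/193 = 0.000109552
V̂(p̂_st) = 0.000363968; SE = √V̂ = 0.0190779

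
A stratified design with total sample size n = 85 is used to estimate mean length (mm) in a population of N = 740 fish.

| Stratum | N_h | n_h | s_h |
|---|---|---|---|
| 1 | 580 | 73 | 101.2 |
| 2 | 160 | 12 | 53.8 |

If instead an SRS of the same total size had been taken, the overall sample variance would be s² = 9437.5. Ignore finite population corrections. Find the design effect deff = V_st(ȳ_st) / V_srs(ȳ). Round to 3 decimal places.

V̂(ȳ_st) = Σ W_h² s_h²/n_h, with W_h = N_h/N and N = 740:
  stratum 1: (580/740)²·101.2²/73 = 86.1848
  stratum 2: (160/740)²·53.8²/12 = 11.2761
V_st = 97.4609
V_srs = s²/n = 9437.5/85 = 111.029
deff = V_st / V_srs = 97.4609/111.029 = 0.8778

deff ≈ 0.878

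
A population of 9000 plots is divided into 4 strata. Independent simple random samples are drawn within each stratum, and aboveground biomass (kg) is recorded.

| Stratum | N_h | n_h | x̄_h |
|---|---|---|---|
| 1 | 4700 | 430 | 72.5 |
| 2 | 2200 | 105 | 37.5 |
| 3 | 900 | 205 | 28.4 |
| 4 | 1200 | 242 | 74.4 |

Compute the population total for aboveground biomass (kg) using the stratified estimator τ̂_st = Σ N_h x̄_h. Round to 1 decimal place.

τ̂_st = Σ N_h x̄_h = 4700·72.5 + 2200·37.5 + 900·28.4 + 1200·74.4 = 538090.0

τ̂_st ≈ 538090.0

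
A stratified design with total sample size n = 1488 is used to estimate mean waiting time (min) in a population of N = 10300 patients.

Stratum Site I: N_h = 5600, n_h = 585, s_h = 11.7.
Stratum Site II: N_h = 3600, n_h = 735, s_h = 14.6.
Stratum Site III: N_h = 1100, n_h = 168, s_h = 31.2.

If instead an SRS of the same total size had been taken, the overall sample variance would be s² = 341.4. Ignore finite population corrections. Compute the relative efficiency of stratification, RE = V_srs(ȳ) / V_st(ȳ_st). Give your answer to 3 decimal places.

RE ≈ 1.344

V̂(ȳ_st) = Σ W_h² s_h²/n_h, with W_h = N_h/N and N = 10300:
  stratum Site I: (5600/10300)²·11.7²/585 = 0.06917
  stratum Site II: (3600/10300)²·14.6²/735 = 0.0354282
  stratum Site III: (1100/10300)²·31.2²/168 = 0.0660862
V_st = 0.170684
V_srs = s²/n = 341.4/1488 = 0.229435
Relative efficiency = V_srs / V_st = 0.229435/0.170684 = 1.3442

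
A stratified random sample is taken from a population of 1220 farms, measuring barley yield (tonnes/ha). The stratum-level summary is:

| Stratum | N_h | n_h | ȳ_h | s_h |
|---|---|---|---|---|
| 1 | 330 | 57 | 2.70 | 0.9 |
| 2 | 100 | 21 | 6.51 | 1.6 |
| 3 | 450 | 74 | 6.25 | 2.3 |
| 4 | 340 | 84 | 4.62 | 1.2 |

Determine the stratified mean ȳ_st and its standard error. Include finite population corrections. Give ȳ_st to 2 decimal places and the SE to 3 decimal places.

ȳ_st = Σ W_h ȳ_h = (330·2.70 + 100·6.51 + 450·6.25 + 340·4.62)/1220 = 4.85680
V̂(ȳ_st) = Σ W_h² (1 − n_h/N_h) s_h²/n_h, with W_h = N_h/N and N = 1220:
  stratum 1: (330/1220)²·(1 − 57/330)·0.9²/57 = 0.000860136
  stratum 2: (100/1220)²·(1 − 21/100)·1.6²/21 = 0.000647035
  stratum 3: (450/1220)²·(1 − 74/450)·2.3²/74 = 0.00812652
  stratum 4: (340/1220)²·(1 − 84/340)·1.2²/84 = 0.0010025
V̂(ȳ_st) = 0.0106362
SE(ȳ_st) = √0.0106362 = 0.103132

ȳ_st ≈ 4.86, SE ≈ 0.103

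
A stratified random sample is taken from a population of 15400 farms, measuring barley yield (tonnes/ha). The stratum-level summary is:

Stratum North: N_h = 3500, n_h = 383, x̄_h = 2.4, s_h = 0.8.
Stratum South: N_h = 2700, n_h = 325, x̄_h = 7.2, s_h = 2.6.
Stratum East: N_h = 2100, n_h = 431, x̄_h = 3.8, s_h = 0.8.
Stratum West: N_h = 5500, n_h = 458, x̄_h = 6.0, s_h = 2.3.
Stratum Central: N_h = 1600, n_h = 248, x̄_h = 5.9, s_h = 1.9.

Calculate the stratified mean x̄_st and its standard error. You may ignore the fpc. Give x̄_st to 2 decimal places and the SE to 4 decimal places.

x̄_st ≈ 5.08, SE ≈ 0.0488

x̄_st = Σ W_h x̄_h = (3500·2.4 + 2700·7.2 + 2100·3.8 + 5500·6.0 + 1600·5.9)/15400 = 5.08182
V̂(x̄_st) = Σ W_h² s_h²/n_h, with W_h = N_h/N and N = 15400:
  stratum North: (3500/15400)²·0.8²/383 = 8.63129e-05
  stratum South: (2700/15400)²·2.6²/325 = 0.000639366
  stratum East: (2100/15400)²·0.8²/431 = 2.76121e-05
  stratum West: (5500/15400)²·2.3²/458 = 0.00147324
  stratum Central: (1600/15400)²·1.9²/248 = 0.000157128
V̂(x̄_st) = 0.00238366
SE(x̄_st) = √0.00238366 = 0.0488228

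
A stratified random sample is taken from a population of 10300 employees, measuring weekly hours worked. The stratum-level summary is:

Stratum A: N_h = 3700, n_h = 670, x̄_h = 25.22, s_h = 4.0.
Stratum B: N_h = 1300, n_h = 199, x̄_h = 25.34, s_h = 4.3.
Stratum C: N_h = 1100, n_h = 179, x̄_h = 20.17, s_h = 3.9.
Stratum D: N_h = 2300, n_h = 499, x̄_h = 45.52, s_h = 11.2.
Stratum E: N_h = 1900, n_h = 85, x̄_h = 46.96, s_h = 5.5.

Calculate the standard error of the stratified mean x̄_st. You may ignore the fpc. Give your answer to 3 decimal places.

SE(x̄_st) ≈ 0.174

V̂(x̄_st) = Σ W_h² s_h²/n_h, with W_h = N_h/N and N = 10300:
  stratum A: (3700/10300)²·4.0²/670 = 0.00308159
  stratum B: (1300/10300)²·4.3²/199 = 0.00148012
  stratum C: (1100/10300)²·3.9²/179 = 0.000969141
  stratum D: (2300/10300)²·11.2²/499 = 0.0125348
  stratum E: (1900/10300)²·5.5²/85 = 0.0121099
V̂(x̄_st) = 0.0301755
SE(x̄_st) = √0.0301755 = 0.173711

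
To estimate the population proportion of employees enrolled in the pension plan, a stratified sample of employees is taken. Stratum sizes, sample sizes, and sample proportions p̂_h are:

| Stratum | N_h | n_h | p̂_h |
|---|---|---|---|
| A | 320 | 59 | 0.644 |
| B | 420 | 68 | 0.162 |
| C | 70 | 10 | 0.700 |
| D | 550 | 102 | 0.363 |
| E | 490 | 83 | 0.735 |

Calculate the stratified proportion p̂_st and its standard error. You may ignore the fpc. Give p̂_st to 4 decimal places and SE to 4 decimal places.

N = 1850; stratum weights W_h = N_h/N.
p̂_st = Σ W_h p̂_h = (320·0.644 + 420·0.162 + 70·0.700 + 550·0.363 + 490·0.735)/1850 = 0.47725
V̂(p̂_st) = Σ W_h² p̂_h(1−p̂_h)/(n_h−1):
  stratum A: (320/1850)²·0.644·0.356/58 = 0.000118267
  stratum B: (420/1850)²·0.162·0.838/67 = 0.000104433
  stratum C: (70/1850)²·0.700·0.300/9 = 3.34064e-05
  stratum D: (550/1850)²·0.363·0.637/101 = 0.000202352
  stratum E: (490/1850)²·0.735·0.265/82 = 0.000166636
V̂(p̂_st) = 0.000625094; SE = √V̂ = 0.0250019

p̂_st ≈ 0.4773, SE ≈ 0.0250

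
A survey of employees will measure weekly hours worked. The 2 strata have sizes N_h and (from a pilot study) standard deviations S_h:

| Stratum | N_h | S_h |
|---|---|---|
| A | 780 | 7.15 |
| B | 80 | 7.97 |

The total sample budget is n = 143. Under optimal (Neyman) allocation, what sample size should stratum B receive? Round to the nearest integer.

15

Neyman allocation: n_h = n · N_h S_h / Σ N_i S_i, with n = 143.
  stratum A: N_h·S_h = 780·7.15 = 5577.00
  stratum B: N_h·S_h = 80·7.97 = 637.60
Σ N_h S_h = 6214.60
n for stratum B = 143·637.60/6214.60 = 14.671 → 15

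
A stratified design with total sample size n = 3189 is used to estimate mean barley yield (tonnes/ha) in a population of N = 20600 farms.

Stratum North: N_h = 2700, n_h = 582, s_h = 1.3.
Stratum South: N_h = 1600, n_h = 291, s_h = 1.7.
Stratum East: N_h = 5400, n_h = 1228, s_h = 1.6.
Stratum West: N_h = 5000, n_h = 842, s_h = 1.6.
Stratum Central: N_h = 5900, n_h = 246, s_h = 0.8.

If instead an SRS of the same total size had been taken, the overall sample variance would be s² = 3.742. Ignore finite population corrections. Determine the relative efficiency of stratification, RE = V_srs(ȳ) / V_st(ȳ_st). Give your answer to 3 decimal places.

V̂(ȳ_st) = Σ W_h² s_h²/n_h, with W_h = N_h/N and N = 20600:
  stratum North: (2700/20600)²·1.3²/582 = 4.98835e-05
  stratum South: (1600/20600)²·1.7²/291 = 5.99115e-05
  stratum East: (5400/20600)²·1.6²/1228 = 0.00014325
  stratum West: (5000/20600)²·1.6²/842 = 0.000179116
  stratum Central: (5900/20600)²·0.8²/246 = 0.00021341
V_st = 0.00064557
V_srs = s²/n = 3.742/3189 = 0.00117341
Relative efficiency = V_srs / V_st = 0.00117341/0.00064557 = 1.8176

RE ≈ 1.818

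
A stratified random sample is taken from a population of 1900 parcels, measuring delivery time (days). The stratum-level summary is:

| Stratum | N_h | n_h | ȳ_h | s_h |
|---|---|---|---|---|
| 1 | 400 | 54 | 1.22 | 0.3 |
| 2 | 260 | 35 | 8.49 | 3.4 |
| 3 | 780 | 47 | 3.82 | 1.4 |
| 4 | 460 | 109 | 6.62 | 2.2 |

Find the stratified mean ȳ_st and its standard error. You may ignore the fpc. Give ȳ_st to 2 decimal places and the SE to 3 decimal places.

ȳ_st = Σ W_h ȳ_h = (400·1.22 + 260·8.49 + 780·3.82 + 460·6.62)/1900 = 4.58958
V̂(ȳ_st) = Σ W_h² s_h²/n_h, with W_h = N_h/N and N = 1900:
  stratum 1: (400/1900)²·0.3²/54 = 7.38689e-05
  stratum 2: (260/1900)²·3.4²/35 = 0.00618485
  stratum 3: (780/1900)²·1.4²/47 = 0.00702814
  stratum 4: (460/1900)²·2.2²/109 = 0.00260272
V̂(ȳ_st) = 0.0158896
SE(ȳ_st) = √0.0158896 = 0.126054

ȳ_st ≈ 4.59, SE ≈ 0.126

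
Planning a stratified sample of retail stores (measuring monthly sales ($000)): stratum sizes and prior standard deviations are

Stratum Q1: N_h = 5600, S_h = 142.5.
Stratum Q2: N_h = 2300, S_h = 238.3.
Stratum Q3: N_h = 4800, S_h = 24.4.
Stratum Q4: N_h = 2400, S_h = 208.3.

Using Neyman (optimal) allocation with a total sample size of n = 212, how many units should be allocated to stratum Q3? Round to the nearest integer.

Neyman allocation: n_h = n · N_h S_h / Σ N_i S_i, with n = 212.
  stratum Q1: N_h·S_h = 5600·142.5 = 798000.00
  stratum Q2: N_h·S_h = 2300·238.3 = 548090.00
  stratum Q3: N_h·S_h = 4800·24.4 = 117120.00
  stratum Q4: N_h·S_h = 2400·208.3 = 499920.00
Σ N_h S_h = 1963130.00
n for stratum Q3 = 212·117120.00/1963130.00 = 12.648 → 13

13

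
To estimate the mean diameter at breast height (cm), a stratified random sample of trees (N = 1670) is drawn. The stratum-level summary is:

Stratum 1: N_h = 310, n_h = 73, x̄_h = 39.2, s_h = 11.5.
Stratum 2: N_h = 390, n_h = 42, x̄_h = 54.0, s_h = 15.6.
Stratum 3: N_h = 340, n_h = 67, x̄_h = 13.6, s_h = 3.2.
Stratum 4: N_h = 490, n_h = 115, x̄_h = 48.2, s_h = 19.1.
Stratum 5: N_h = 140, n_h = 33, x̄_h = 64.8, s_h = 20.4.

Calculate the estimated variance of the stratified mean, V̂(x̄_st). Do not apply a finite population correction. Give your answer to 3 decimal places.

V̂(x̄_st) ≈ 0.746

V̂(x̄_st) = Σ W_h² s_h²/n_h, with W_h = N_h/N and N = 1670:
  stratum 1: (310/1670)²·11.5²/73 = 0.0624257
  stratum 2: (390/1670)²·15.6²/42 = 0.316007
  stratum 3: (340/1670)²·3.2²/67 = 0.00633505
  stratum 4: (490/1670)²·19.1²/115 = 0.273104
  stratum 5: (140/1670)²·20.4²/33 = 0.0886277
V̂(x̄_st) = 0.746499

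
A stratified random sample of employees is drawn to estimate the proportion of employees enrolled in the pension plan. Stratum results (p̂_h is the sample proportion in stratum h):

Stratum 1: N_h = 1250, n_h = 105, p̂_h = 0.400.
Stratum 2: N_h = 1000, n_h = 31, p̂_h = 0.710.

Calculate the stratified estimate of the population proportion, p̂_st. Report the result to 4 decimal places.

N = 2250; stratum weights W_h = N_h/N.
p̂_st = Σ W_h p̂_h = (1250·0.400 + 1000·0.710)/2250 = 0.53778

p̂_st ≈ 0.5378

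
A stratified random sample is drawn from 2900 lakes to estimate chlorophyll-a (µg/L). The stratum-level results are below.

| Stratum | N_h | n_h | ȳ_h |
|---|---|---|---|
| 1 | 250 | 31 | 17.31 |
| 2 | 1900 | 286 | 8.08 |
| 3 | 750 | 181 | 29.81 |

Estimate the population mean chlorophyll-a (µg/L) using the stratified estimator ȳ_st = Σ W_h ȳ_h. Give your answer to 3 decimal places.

N = Σ N_h = 2900. Stratum weights W_h = N_h/N.
ȳ_st = (250·17.31 + 1900·8.08 + 750·29.81) / 2900 = 14.49552

ȳ_st ≈ 14.496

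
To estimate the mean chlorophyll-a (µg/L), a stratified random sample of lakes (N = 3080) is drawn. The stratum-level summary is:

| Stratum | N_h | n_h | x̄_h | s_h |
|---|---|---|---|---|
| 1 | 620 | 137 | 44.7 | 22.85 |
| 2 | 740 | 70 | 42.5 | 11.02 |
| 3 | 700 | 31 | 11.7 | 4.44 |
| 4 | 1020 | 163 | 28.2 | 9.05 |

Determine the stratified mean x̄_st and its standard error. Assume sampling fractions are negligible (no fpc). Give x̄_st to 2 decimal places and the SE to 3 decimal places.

x̄_st = Σ W_h x̄_h = (620·44.7 + 740·42.5 + 700·11.7 + 1020·28.2)/3080 = 31.20714
V̂(x̄_st) = Σ W_h² s_h²/n_h, with W_h = N_h/N and N = 3080:
  stratum 1: (620/3080)²·22.85²/137 = 0.154431
  stratum 2: (740/3080)²·11.02²/70 = 0.100145
  stratum 3: (700/3080)²·4.44²/31 = 0.0328472
  stratum 4: (1020/3080)²·9.05²/163 = 0.0551072
V̂(x̄_st) = 0.34253
SE(x̄_st) = √0.34253 = 0.58526

x̄_st ≈ 31.21, SE ≈ 0.585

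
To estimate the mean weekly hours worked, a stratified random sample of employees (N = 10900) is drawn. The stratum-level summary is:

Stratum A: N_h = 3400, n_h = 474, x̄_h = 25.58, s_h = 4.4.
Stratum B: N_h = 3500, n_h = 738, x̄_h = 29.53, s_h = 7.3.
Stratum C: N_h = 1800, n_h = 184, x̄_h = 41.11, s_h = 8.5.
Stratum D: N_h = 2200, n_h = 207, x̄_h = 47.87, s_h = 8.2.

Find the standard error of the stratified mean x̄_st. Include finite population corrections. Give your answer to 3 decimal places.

SE(x̄_st) ≈ 0.176

V̂(x̄_st) = Σ W_h² (1 − n_h/N_h) s_h²/n_h, with W_h = N_h/N and N = 10900:
  stratum A: (3400/10900)²·(1 − 474/3400)·4.4²/474 = 0.00342001
  stratum B: (3500/10900)²·(1 − 738/3500)·7.3²/738 = 0.00587527
  stratum C: (1800/10900)²·(1 − 184/1800)·8.5²/184 = 0.00961349
  stratum D: (2200/10900)²·(1 − 207/2200)·8.2²/207 = 0.0119877
V̂(x̄_st) = 0.0308964
SE(x̄_st) = √0.0308964 = 0.175774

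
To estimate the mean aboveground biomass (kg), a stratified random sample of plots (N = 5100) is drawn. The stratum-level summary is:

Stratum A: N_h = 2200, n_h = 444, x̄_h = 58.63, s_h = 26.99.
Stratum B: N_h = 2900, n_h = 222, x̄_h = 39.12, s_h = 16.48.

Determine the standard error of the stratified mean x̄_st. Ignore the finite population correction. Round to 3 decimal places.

V̂(x̄_st) = Σ W_h² s_h²/n_h, with W_h = N_h/N and N = 5100:
  stratum A: (2200/5100)²·26.99²/444 = 0.305301
  stratum B: (2900/5100)²·16.48²/222 = 0.395564
V̂(x̄_st) = 0.700865
SE(x̄_st) = √0.700865 = 0.837177

SE(x̄_st) ≈ 0.837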